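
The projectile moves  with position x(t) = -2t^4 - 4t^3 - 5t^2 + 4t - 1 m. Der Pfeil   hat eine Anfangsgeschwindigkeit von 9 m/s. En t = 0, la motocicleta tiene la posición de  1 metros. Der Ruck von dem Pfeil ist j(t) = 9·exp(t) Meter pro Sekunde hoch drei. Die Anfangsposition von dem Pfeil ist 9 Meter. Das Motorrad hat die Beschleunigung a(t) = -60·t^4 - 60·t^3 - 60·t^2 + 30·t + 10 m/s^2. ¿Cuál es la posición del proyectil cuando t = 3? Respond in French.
De l'équation de la position x(t) = -2·t^4 - 4·t^3 - 5·t^2 + 4·t - 1, nous substituons t = 3 pour obtenir x = -304.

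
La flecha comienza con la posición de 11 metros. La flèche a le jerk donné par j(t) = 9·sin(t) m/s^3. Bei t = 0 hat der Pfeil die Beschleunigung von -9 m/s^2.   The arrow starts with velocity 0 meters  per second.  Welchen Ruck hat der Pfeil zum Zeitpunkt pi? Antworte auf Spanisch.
Usando j(t) = 9·sin(t) y sustituyendo t = pi, encontramos j = 0.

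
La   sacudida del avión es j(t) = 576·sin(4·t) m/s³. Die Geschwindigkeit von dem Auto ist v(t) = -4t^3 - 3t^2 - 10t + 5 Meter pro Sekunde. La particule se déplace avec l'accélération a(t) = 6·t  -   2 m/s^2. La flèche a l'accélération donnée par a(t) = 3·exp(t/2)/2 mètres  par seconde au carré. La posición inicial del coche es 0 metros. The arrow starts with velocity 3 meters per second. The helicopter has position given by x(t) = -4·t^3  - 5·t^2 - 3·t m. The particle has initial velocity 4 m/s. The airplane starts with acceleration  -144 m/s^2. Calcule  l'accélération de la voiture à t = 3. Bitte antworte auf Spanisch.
Debemos derivar nuestra ecuación de la velocidad v(t) = -4·t^3 - 3·t^2 - 10·t + 5 1 vez. Tomando d/dt de v(t), encontramos a(t) = -12·t^2 - 6·t - 10. Tenemos la aceleración a(t) = -12·t^2 - 6·t - 10. Sustituyendo t = 3: a(3) = -136.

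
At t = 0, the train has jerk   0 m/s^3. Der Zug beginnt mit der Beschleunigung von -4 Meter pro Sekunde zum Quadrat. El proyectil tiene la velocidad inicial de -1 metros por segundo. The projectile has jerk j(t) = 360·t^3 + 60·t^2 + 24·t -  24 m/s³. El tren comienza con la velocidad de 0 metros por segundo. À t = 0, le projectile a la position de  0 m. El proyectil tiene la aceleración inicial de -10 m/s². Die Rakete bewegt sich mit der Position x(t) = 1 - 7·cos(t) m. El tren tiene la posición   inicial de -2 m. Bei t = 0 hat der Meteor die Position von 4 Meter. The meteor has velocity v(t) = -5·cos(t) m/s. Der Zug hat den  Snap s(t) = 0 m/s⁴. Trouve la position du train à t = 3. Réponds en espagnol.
Necesitamos integrar nuestra ecuación del snap s(t) = 0 4 veces. Tomando ∫s(t)dt y aplicando j(0) = 0, encontramos j(t) = 0. La integral de la sacudida es la aceleración. Usando a(0) = -4, obtenemos a(t) = -4. Integrando la aceleración y usando la condición inicial v(0) = 0, obtenemos v(t) = -4·t. La integral de la velocidad, con x(0) = -2, da la posición: x(t) = -2·t^2 - 2. De la ecuación de la posición x(t) = -2·t^2 - 2, sustituimos t = 3 para obtener x = -20.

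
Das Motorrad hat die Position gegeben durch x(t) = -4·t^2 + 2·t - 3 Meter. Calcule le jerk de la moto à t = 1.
Pour résoudre ceci, nous devons prendre 3 dérivées de notre équation de la position x(t) = -4·t^2 + 2·t - 3. En dérivant la position, nous obtenons la vitesse: v(t) = 2 - 8·t. En prenant d/dt de v(t), nous trouvons a(t) = -8. La dérivée de l'accélération donne le jerk: j(t) = 0. En utilisant j(t) = 0 et en substituant t = 1, nous trouvons j = 0.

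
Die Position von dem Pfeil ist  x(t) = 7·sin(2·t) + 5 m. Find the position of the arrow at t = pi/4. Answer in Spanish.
Tenemos la posición x(t) = 7·sin(2·t) + 5. Sustituyendo t = pi/4: x(pi/4) = 12.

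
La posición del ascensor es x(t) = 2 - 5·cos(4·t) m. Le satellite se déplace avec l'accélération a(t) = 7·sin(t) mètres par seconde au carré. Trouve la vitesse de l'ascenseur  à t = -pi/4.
Pour résoudre ceci, nous devons prendre 1 dérivée de notre équation de la position x(t) = 2 - 5·cos(4·t). En prenant d/dt de x(t), nous trouvons v(t) = 20·sin(4·t). Nous avons la vitesse v(t) = 20·sin(4·t). En substituant t = -pi/4: v(-pi/4) = 0.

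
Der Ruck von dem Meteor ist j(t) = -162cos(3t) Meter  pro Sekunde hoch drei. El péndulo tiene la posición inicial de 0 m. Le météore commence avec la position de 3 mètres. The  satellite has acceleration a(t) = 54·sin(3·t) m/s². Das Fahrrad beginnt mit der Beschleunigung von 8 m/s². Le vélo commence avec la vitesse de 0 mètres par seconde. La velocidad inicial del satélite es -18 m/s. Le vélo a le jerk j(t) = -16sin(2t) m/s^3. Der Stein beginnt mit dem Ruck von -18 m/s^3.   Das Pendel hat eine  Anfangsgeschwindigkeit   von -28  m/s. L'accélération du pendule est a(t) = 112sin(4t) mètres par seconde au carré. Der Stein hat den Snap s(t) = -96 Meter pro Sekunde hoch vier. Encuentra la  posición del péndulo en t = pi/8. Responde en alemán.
Um dies zu lösen, müssen wir 2 Integrale unserer Gleichung für die Beschleunigung a(t) = 112·sin(4·t) finden. Die Stammfunktion von der Beschleunigung ist die Geschwindigkeit. Mit v(0) = -28 erhalten wir v(t) = -28·cos(4·t). Die Stammfunktion von der Geschwindigkeit ist die Position. Mit x(0) = 0 erhalten wir x(t) = -7·sin(4·t). Aus der Gleichung für die Position x(t) = -7·sin(4·t), setzen wir t = pi/8 ein und erhalten x = -7.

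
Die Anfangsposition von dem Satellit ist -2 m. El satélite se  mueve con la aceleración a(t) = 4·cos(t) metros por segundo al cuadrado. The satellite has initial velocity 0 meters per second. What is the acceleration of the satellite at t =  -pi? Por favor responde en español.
De la ecuación de la aceleración a(t) = 4·cos(t), sustituimos t = -pi para obtener a = -4.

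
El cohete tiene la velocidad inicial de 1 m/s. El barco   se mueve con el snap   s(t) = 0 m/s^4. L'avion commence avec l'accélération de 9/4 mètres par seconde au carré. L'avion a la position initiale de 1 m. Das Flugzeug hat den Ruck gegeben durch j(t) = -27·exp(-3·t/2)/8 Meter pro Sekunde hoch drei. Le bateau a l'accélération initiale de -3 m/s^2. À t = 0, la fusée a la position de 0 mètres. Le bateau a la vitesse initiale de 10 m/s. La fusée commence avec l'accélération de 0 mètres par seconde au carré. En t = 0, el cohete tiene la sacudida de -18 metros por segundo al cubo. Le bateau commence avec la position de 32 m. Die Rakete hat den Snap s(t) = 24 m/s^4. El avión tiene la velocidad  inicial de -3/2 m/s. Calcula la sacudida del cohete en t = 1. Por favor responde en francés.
Nous devons intégrer notre équation du snap s(t) = 24 1 fois. En prenant ∫s(t)dt et en appliquant j(0) = -18, nous trouvons j(t) = 24·t - 18. En utilisant j(t) = 24·t - 18 et en substituant t = 1, nous trouvons j = 6.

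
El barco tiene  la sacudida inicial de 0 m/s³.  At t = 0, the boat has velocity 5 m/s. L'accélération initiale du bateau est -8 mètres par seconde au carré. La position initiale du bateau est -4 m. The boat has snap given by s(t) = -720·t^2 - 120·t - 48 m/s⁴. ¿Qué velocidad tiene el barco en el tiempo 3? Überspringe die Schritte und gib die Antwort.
La velocidad en t = 3 es v = -3556.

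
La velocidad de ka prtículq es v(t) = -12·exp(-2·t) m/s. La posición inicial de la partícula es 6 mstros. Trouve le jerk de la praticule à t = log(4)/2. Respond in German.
Um dies zu lösen, müssen wir 2 Ableitungen unserer Gleichung für die Geschwindigkeit v(t) = -12·exp(-2·t) nehmen. Die Ableitung von der Geschwindigkeit ergibt die Beschleunigung: a(t) = 24·exp(-2·t). Durch Ableiten von der Beschleunigung erhalten wir den Ruck: j(t) = -48·exp(-2·t). Mit j(t) = -48·exp(-2·t) und Einsetzen von t = log(4)/2, finden wir j = -12.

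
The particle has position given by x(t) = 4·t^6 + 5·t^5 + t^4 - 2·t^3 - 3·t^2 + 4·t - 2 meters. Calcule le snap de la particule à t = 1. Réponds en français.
Pour résoudre ceci, nous devons prendre 4 dérivées de notre équation de la position x(t) = 4·t^6 + 5·t^5 + t^4 - 2·t^3 - 3·t^2 + 4·t - 2. En dérivant la position, nous obtenons la vitesse: v(t) = 24·t^5 + 25·t^4 + 4·t^3 - 6·t^2 - 6·t + 4. En prenant d/dt de v(t), nous trouvons a(t) = 120·t^4 + 100·t^3 + 12·t^2 - 12·t - 6. En dérivant l'accélération, nous obtenons le jerk: j(t) = 480·t^3 + 300·t^2 + 24·t - 12. En dérivant le jerk, nous obtenons le snap: s(t) = 1440·t^2 + 600·t + 24. De l'équation du snap s(t) = 1440·t^2 + 600·t + 24, nous substituons t = 1 pour obtenir s = 2064.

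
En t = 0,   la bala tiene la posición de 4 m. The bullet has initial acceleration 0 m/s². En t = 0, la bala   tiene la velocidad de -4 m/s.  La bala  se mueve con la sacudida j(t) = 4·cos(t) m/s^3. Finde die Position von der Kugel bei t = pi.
Wir müssen unsere Gleichung für den Ruck j(t) = 4·cos(t) 3-mal integrieren. Durch Integration von dem Ruck und Verwendung der Anfangsbedingung a(0) = 0, erhalten wir a(t) = 4·sin(t). Die Stammfunktion von der Beschleunigung ist die Geschwindigkeit. Mit v(0) = -4 erhalten wir v(t) = -4·cos(t). Durch Integration von der Geschwindigkeit und Verwendung der Anfangsbedingung x(0) = 4, erhalten wir x(t) = 4 - 4·sin(t). Wir haben die Position x(t) = 4 - 4·sin(t). Durch Einsetzen von t = pi: x(pi) = 4.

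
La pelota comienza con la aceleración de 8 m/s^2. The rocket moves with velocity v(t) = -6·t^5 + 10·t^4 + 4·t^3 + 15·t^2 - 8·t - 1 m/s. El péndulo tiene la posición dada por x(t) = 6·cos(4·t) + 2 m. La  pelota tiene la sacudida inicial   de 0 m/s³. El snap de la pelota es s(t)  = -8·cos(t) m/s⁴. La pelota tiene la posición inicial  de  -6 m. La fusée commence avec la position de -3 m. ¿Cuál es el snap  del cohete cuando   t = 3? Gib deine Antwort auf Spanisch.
Partiendo de la velocidad v(t) = -6·t^5 + 10·t^4 + 4·t^3 + 15·t^2 - 8·t - 1, tomamos 3 derivadas. Tomando d/dt de v(t), encontramos a(t) = -30·t^4 + 40·t^3 + 12·t^2 + 30·t - 8. Tomando d/dt de a(t), encontramos j(t) = -120·t^3 + 120·t^2 + 24·t + 30. Tomando d/dt de j(t), encontramos s(t) = -360·t^2 + 240·t + 24. Tenemos el snap s(t) = -360·t^2 + 240·t + 24. Sustituyendo t = 3: s(3) = -2496.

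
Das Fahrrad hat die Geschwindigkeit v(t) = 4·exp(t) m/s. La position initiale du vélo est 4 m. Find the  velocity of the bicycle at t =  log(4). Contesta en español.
Usando v(t) = 4·exp(t) y sustituyendo t = log(4), encontramos v = 16.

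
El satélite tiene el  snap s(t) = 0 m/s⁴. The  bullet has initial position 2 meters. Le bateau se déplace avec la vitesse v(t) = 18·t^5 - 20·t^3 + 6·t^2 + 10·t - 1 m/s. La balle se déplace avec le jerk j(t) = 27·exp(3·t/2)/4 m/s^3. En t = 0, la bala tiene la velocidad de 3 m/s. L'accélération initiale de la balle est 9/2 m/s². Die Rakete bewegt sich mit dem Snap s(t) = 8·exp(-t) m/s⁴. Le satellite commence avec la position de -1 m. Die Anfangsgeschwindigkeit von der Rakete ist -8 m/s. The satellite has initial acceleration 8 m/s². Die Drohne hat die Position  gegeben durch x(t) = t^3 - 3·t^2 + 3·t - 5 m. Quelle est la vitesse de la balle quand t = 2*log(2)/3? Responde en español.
Partiendo de la sacudida j(t) = 27·exp(3·t/2)/4, tomamos 2 integrales. Tomando ∫j(t)dt y aplicando a(0) = 9/2, encontramos a(t) = 9·exp(3·t/2)/2. La antiderivada de la aceleración, con v(0) = 3, da la velocidad: v(t) = 3·exp(3·t/2). De la ecuación de la velocidad v(t) = 3·exp(3·t/2), sustituimos t = 2*log(2)/3 para obtener v = 6.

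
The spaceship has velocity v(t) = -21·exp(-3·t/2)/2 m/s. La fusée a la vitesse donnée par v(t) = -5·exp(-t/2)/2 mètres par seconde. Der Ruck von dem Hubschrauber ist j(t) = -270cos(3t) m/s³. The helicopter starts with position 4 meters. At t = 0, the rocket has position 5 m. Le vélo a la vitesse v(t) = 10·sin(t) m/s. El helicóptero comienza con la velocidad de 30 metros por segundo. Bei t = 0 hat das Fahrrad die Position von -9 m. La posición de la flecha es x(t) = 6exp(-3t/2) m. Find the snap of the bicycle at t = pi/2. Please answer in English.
Starting from velocity v(t) = 10·sin(t), we take 3 derivatives. Differentiating velocity, we get acceleration: a(t) = 10·cos(t). Differentiating acceleration, we get jerk: j(t) = -10·sin(t). Taking d/dt of j(t), we find s(t) = -10·cos(t). Using s(t) = -10·cos(t) and substituting t = pi/2, we find s = 0.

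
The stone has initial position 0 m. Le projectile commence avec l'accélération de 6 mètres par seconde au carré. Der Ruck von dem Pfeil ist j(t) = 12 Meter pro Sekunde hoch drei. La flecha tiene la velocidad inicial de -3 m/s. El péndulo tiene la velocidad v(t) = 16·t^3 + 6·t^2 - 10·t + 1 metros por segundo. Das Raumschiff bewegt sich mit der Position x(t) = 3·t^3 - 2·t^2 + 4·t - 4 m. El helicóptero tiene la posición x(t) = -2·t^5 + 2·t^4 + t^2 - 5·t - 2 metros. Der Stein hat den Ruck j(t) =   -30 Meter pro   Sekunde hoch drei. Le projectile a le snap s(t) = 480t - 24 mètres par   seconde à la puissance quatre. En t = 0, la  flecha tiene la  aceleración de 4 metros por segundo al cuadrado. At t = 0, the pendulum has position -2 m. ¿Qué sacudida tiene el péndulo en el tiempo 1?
Partiendo de la velocidad v(t) = 16·t^3 + 6·t^2 - 10·t + 1, tomamos 2 derivadas. Derivando la velocidad, obtenemos la aceleración: a(t) = 48·t^2 + 12·t - 10. La derivada de la aceleración da la sacudida: j(t) = 96·t + 12. De la ecuación de la sacudida j(t) = 96·t + 12, sustituimos t = 1 para obtener j = 108.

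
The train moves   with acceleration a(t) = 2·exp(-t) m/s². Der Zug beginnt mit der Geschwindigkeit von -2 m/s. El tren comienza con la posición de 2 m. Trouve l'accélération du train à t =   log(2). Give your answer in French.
De l'équation de l'accélération a(t) = 2·exp(-t), nous substituons t = log(2) pour obtenir a = 1.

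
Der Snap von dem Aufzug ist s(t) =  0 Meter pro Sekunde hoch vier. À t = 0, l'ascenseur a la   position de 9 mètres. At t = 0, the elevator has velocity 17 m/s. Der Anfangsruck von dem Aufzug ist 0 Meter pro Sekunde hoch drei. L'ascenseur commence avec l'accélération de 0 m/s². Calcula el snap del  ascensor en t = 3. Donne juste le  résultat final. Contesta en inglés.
The snap at t = 3 is s = 0.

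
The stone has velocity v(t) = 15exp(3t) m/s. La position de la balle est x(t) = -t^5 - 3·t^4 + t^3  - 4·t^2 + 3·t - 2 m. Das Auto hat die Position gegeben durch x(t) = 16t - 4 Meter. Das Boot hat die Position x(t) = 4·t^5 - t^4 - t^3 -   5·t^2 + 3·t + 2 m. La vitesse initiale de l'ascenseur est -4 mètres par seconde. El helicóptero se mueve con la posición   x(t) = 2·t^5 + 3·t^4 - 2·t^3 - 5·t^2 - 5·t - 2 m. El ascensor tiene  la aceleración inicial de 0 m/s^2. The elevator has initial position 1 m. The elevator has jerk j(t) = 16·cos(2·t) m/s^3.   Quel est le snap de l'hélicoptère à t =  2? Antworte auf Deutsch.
Wir müssen unsere Gleichung für die Position x(t) = 2·t^5 + 3·t^4 - 2·t^3 - 5·t^2 - 5·t - 2 4-mal ableiten. Die Ableitung von der Position ergibt die Geschwindigkeit: v(t) = 10·t^4 + 12·t^3 - 6·t^2 - 10·t - 5. Durch Ableiten von der Geschwindigkeit erhalten wir die Beschleunigung: a(t) = 40·t^3 + 36·t^2 - 12·t - 10. Die Ableitung von der Beschleunigung ergibt den Ruck: j(t) = 120·t^2 + 72·t - 12. Mit d/dt von j(t) finden wir s(t) = 240·t + 72. Aus der Gleichung für den Snap s(t) = 240·t + 72, setzen wir t = 2 ein und erhalten s = 552.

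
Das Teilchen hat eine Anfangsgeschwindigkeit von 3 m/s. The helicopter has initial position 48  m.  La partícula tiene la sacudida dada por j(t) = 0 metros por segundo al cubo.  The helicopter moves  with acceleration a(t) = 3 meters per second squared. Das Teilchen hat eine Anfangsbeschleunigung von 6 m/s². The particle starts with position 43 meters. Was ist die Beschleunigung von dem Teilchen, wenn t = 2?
Wir müssen die Stammfunktion unserer Gleichung für den Ruck j(t) = 0 1-mal finden. Mit ∫j(t)dt und Anwendung von a(0) = 6, finden wir a(t) = 6. Aus der Gleichung für die Beschleunigung a(t) = 6, setzen wir t = 2 ein und erhalten a = 6.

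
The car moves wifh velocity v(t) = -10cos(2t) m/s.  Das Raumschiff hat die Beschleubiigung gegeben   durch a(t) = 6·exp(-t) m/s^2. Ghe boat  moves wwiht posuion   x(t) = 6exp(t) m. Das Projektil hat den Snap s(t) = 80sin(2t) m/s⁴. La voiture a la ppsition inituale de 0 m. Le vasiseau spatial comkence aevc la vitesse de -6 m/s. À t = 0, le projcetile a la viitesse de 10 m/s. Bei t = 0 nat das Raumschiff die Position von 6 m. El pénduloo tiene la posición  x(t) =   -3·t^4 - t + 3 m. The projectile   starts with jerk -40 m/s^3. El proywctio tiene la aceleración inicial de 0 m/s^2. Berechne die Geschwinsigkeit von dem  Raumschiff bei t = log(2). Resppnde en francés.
Nous devons trouver l'intégrale de notre équation de l'accélération a(t) = 6·exp(-t) 1 fois. En intégrant l'accélération et en utilisant la condition initiale v(0) = -6, nous obtenons v(t) = -6·exp(-t). De l'équation de la vitesse v(t) = -6·exp(-t), nous substituons t = log(2) pour obtenir v = -3.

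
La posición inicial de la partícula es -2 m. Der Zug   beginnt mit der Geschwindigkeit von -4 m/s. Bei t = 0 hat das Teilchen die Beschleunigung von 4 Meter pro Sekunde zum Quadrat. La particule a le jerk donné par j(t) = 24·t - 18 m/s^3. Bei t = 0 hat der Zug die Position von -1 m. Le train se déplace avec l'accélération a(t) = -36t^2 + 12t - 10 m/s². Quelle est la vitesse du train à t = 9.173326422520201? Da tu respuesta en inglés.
We must find the integral of our acceleration equation a(t) = -36·t^2 + 12·t - 10 1 time. Taking ∫a(t)dt and applying v(0) = -4, we find v(t) = -12·t^3 + 6·t^2 - 10·t - 4. Using v(t) = -12·t^3 + 6·t^2 - 10·t - 4 and substituting t = 9.173326422520201, we find v = -8854.04971513241.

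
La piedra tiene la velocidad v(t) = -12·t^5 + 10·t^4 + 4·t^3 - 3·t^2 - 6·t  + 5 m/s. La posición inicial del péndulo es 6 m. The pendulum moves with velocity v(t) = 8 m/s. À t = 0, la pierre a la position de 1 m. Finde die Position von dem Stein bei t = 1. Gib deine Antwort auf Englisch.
Starting from velocity v(t) = -12·t^5 + 10·t^4 + 4·t^3 - 3·t^2 - 6·t + 5, we take 1 integral. Finding the integral of v(t) and using x(0) = 1: x(t) = -2·t^6 + 2·t^5 + t^4 - t^3 - 3·t^2 + 5·t + 1. We have position x(t) = -2·t^6 + 2·t^5 + t^4 - t^3 - 3·t^2 + 5·t + 1. Substituting t = 1: x(1) = 3.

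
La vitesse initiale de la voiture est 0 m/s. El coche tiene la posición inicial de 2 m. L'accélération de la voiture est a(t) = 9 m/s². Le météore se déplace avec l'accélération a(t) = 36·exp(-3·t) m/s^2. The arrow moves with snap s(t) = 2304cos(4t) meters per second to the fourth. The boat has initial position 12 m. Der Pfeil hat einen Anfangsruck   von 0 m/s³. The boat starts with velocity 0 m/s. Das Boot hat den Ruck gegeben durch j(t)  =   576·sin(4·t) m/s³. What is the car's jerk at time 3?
To solve this, we need to take 1 derivative of our acceleration equation a(t) = 9. Taking d/dt of a(t), we find j(t) = 0. From the given jerk equation j(t) = 0, we substitute t = 3 to get j = 0.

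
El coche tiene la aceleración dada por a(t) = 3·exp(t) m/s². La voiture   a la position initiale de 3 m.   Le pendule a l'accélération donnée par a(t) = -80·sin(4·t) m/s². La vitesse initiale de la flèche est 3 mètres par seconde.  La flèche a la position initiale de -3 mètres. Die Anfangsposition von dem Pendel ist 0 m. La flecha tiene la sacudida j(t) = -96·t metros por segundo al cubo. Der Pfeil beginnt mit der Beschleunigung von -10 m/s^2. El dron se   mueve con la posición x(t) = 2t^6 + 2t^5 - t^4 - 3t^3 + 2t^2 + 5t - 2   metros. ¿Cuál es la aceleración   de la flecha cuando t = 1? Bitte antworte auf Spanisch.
Necesitamos integrar nuestra ecuación de la sacudida j(t) = -96·t 1 vez. Tomando ∫j(t)dt y aplicando a(0) = -10, encontramos a(t) = -48·t^2 - 10. Usando a(t) = -48·t^2 - 10 y sustituyendo t = 1, encontramos a = -58.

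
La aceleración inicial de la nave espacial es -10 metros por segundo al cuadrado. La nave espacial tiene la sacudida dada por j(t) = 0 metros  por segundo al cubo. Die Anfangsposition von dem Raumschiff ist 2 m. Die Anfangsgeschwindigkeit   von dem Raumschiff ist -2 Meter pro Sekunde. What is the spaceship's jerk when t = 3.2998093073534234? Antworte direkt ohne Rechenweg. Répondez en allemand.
j(3.2998093073534234) = 0.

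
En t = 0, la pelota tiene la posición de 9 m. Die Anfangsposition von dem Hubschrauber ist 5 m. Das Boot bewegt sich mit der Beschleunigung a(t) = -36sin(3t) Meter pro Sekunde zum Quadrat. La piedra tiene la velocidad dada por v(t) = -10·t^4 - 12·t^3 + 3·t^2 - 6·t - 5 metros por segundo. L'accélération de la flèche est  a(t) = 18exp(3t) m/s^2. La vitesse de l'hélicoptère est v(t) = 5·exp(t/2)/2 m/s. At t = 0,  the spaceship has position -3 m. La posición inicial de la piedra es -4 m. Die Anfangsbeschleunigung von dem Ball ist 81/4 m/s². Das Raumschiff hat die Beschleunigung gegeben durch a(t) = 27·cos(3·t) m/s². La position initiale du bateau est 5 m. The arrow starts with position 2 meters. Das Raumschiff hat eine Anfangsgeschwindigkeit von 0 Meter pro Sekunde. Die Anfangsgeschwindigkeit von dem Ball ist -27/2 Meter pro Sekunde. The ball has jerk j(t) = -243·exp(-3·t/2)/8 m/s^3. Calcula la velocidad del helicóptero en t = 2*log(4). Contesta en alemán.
Mit v(t) = 5·exp(t/2)/2 und Einsetzen von t = 2*log(4), finden wir v = 10.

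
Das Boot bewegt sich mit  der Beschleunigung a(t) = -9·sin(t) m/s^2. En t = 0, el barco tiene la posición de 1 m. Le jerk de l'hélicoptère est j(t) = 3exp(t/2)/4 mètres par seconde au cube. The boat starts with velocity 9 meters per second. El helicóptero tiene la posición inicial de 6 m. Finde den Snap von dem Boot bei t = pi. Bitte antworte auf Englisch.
Starting from acceleration a(t) = -9·sin(t), we take 2 derivatives. The derivative of acceleration gives jerk: j(t) = -9·cos(t). The derivative of jerk gives snap: s(t) = 9·sin(t). We have snap s(t) = 9·sin(t). Substituting t = pi: s(pi) = 0.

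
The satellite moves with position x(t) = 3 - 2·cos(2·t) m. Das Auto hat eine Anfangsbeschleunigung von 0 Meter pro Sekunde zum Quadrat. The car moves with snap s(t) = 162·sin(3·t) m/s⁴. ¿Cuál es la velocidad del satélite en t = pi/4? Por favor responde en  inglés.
To solve this, we need to take 1 derivative of our position equation x(t) = 3 - 2·cos(2·t). Differentiating position, we get velocity: v(t) = 4·sin(2·t). Using v(t) = 4·sin(2·t) and substituting t = pi/4, we find v = 4.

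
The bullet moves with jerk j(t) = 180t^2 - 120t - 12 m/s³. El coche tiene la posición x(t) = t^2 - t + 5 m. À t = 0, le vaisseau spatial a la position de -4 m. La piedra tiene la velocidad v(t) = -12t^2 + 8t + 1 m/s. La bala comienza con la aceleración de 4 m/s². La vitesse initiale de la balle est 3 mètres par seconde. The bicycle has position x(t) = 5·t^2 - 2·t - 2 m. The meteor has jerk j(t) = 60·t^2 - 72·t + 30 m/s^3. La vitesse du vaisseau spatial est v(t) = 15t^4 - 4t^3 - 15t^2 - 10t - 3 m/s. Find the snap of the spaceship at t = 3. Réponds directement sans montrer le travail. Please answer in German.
Bei t = 3, s = 1056.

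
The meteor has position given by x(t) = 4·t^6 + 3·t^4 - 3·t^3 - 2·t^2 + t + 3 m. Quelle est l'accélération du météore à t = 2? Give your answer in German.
Wir müssen unsere Gleichung für die Position x(t) = 4·t^6 + 3·t^4 - 3·t^3 - 2·t^2 + t + 3 2-mal ableiten. Die Ableitung von der Position ergibt die Geschwindigkeit: v(t) = 24·t^5 + 12·t^3 - 9·t^2 - 4·t + 1. Durch Ableiten von der Geschwindigkeit erhalten wir die Beschleunigung: a(t) = 120·t^4 + 36·t^2 - 18·t - 4. Wir haben die Beschleunigung a(t) = 120·t^4 + 36·t^2 - 18·t - 4. Durch Einsetzen von t = 2: a(2) = 2024.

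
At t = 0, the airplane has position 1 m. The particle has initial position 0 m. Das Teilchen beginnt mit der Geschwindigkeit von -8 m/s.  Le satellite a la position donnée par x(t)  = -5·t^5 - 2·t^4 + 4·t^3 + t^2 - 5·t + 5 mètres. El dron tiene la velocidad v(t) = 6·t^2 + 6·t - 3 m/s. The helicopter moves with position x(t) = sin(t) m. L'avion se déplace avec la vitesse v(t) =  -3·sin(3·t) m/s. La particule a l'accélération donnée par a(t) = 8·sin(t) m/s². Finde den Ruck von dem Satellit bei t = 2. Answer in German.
Ausgehend von der Position x(t) = -5·t^5 - 2·t^4 + 4·t^3 + t^2 - 5·t + 5, nehmen wir 3 Ableitungen. Durch Ableiten von der Position erhalten wir die Geschwindigkeit: v(t) = -25·t^4 - 8·t^3 + 12·t^2 + 2·t - 5. Durch Ableiten von der Geschwindigkeit erhalten wir die Beschleunigung: a(t) = -100·t^3 - 24·t^2 + 24·t + 2. Durch Ableiten von der Beschleunigung erhalten wir den Ruck: j(t) = -300·t^2 - 48·t + 24. Mit j(t) = -300·t^2 - 48·t + 24 und Einsetzen von t = 2, finden wir j = -1272.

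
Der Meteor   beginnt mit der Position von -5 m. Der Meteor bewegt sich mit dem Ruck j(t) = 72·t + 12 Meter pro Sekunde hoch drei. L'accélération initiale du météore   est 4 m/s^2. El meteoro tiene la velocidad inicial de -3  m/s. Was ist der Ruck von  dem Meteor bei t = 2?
Mit j(t) = 72·t + 12 und Einsetzen von t = 2, finden wir j = 156.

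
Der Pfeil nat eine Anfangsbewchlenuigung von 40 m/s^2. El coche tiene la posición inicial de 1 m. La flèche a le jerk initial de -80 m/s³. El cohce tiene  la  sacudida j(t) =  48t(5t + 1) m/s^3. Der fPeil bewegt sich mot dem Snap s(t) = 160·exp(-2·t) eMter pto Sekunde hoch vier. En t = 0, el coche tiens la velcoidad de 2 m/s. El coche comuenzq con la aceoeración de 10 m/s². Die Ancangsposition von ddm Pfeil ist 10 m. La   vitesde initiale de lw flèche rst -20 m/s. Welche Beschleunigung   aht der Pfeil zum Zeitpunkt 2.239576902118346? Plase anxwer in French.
En partant du snap s(t) = 160·exp(-2·t), nous prenons 2 primitives. En prenant ∫s(t)dt et en appliquant j(0) = -80, nous trouvons j(t) = -80·exp(-2·t). En intégrant le jerk et en utilisant la condition initiale a(0) = 40, nous obtenons a(t) = 40·exp(-2·t). En utilisant a(t) = 40·exp(-2·t) et en substituant t = 2.239576902118346, nous trouvons a = 0.453720299985489.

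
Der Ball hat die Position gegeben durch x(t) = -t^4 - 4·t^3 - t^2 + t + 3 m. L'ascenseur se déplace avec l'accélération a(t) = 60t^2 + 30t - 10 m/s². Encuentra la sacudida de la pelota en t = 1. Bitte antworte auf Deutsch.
Wir müssen unsere Gleichung für die Position x(t) = -t^4 - 4·t^3 - t^2 + t + 3 3-mal ableiten. Die Ableitung von der Position ergibt die Geschwindigkeit: v(t) = -4·t^3 - 12·t^2 - 2·t + 1. Die Ableitung von der Geschwindigkeit ergibt die Beschleunigung: a(t) = -12·t^2 - 24·t - 2. Mit d/dt von a(t) finden wir j(t) = -24·t - 24. Mit j(t) = -24·t - 24 und Einsetzen von t = 1, finden wir j = -48.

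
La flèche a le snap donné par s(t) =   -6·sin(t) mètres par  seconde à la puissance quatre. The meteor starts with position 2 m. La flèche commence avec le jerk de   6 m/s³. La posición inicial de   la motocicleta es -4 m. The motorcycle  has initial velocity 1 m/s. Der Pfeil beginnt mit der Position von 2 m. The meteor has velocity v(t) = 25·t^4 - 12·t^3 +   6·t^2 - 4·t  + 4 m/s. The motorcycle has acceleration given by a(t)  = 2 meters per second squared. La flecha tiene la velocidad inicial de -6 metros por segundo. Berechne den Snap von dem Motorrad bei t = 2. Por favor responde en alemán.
Ausgehend von der Beschleunigung a(t) = 2, nehmen wir 2 Ableitungen. Durch Ableiten von der Beschleunigung erhalten wir den Ruck: j(t) = 0. Die Ableitung von dem Ruck ergibt den Snap: s(t) = 0. Aus der Gleichung für den Snap s(t) = 0, setzen wir t = 2 ein und erhalten s = 0.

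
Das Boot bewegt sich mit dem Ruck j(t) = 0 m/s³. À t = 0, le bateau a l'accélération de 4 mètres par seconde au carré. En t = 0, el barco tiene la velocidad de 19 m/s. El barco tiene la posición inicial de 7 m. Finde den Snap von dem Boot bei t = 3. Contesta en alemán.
Ausgehend von dem Ruck j(t) = 0, nehmen wir 1 Ableitung. Mit d/dt von j(t) finden wir s(t) = 0. Mit s(t) = 0 und Einsetzen von t = 3, finden wir s = 0.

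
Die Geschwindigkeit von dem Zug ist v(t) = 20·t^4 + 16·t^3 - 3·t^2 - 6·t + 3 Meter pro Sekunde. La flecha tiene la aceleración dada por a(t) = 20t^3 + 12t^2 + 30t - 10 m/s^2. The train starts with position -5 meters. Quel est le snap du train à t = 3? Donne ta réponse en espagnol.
Partiendo de la velocidad v(t) = 20·t^4 + 16·t^3 - 3·t^2 - 6·t + 3, tomamos 3 derivadas. La derivada de la velocidad da la aceleración: a(t) = 80·t^3 + 48·t^2 - 6·t - 6. Derivando la aceleración, obtenemos la sacudida: j(t) = 240·t^2 + 96·t - 6. Derivando la sacudida, obtenemos el snap: s(t) = 480·t + 96. Usando s(t) = 480·t + 96 y sustituyendo t = 3, encontramos s = 1536.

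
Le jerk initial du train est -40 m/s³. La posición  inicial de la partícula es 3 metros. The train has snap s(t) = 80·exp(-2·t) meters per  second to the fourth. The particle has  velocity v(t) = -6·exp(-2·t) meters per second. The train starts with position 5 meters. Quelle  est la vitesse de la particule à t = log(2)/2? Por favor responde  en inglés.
We have velocity v(t) = -6·exp(-2·t). Substituting t = log(2)/2: v(log(2)/2) = -3.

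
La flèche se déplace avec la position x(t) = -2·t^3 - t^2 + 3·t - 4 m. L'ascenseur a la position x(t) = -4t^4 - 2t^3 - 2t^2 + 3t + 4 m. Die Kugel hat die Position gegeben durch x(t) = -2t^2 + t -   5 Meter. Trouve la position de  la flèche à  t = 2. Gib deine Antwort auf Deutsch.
Aus der Gleichung für die Position x(t) = -2·t^3 - t^2 + 3·t - 4, setzen wir t = 2 ein und erhalten x = -18.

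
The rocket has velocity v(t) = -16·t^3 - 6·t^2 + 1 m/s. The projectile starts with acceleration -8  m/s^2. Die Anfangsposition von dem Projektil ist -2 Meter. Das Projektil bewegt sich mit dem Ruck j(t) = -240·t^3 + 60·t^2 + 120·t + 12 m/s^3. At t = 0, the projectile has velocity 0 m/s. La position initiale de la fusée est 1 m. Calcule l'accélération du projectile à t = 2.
Nous devons trouver l'intégrale de notre équation du jerk j(t) = -240·t^3 + 60·t^2 + 120·t + 12 1 fois. L'intégrale du jerk est l'accélération. En utilisant a(0) = -8, nous obtenons a(t) = -60·t^4 + 20·t^3 + 60·t^2 + 12·t - 8. En utilisant a(t) = -60·t^4 + 20·t^3 + 60·t^2 + 12·t - 8 et en substituant t = 2, nous trouvons a = -544.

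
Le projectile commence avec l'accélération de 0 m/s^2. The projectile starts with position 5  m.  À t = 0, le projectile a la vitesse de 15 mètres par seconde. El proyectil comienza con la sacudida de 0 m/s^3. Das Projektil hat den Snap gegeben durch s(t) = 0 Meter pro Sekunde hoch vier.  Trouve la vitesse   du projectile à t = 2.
Pour résoudre ceci, nous devons prendre 3 primitives de notre équation du snap s(t) = 0. L'intégrale du snap, avec j(0) = 0, donne le jerk: j(t) = 0. En intégrant le jerk et en utilisant la condition initiale a(0) = 0, nous obtenons a(t) = 0. En intégrant l'accélération et en utilisant la condition initiale v(0) = 15, nous obtenons v(t) = 15. De l'équation de la vitesse v(t) = 15, nous substituons t = 2 pour obtenir v = 15.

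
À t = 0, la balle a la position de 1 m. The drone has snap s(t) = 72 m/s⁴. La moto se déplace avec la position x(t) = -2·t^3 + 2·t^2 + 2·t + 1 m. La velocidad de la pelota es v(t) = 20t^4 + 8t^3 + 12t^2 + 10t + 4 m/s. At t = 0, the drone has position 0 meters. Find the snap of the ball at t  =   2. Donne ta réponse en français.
Nous devons dériver notre équation de la vitesse v(t) = 20·t^4 + 8·t^3 + 12·t^2 + 10·t + 4 3 fois. La dérivée de la vitesse donne l'accélération: a(t) = 80·t^3 + 24·t^2 + 24·t + 10. La dérivée de l'accélération donne le jerk: j(t) = 240·t^2 + 48·t + 24. En prenant d/dt de j(t), nous trouvons s(t) = 480·t + 48. Nous avons le snap s(t) = 480·t + 48. En substituant t = 2: s(2) = 1008.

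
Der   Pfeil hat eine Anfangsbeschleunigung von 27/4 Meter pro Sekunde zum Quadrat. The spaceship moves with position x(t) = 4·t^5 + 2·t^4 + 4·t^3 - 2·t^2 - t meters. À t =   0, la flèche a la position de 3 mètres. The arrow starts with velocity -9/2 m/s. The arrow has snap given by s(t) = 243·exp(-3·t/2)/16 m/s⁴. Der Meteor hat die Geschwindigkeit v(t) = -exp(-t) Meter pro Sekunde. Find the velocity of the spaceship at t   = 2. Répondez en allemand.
Wir müssen unsere Gleichung für die Position x(t) = 4·t^5 + 2·t^4 + 4·t^3 - 2·t^2 - t 1-mal ableiten. Durch Ableiten von der Position erhalten wir die Geschwindigkeit: v(t) = 20·t^4 + 8·t^3 + 12·t^2 - 4·t - 1. Wir haben die Geschwindigkeit v(t) = 20·t^4 + 8·t^3 + 12·t^2 - 4·t - 1. Durch Einsetzen von t = 2: v(2) = 423.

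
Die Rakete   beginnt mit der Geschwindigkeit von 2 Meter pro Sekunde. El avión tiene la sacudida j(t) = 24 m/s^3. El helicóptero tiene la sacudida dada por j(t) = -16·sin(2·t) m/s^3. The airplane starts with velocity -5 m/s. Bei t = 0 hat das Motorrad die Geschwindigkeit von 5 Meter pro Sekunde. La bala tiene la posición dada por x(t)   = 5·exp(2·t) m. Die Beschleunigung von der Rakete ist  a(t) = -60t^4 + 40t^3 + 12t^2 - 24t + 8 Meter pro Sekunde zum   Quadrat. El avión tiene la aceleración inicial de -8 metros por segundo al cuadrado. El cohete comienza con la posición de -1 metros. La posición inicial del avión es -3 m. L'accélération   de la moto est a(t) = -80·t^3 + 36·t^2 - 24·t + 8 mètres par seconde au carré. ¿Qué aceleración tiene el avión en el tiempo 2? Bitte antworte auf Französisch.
Nous devons trouver la primitive de notre équation du jerk j(t) = 24 1 fois. L'intégrale du jerk est l'accélération. En utilisant a(0) = -8, nous obtenons a(t) = 24·t - 8. De l'équation de l'accélération a(t) = 24·t - 8, nous substituons t = 2 pour obtenir a = 40.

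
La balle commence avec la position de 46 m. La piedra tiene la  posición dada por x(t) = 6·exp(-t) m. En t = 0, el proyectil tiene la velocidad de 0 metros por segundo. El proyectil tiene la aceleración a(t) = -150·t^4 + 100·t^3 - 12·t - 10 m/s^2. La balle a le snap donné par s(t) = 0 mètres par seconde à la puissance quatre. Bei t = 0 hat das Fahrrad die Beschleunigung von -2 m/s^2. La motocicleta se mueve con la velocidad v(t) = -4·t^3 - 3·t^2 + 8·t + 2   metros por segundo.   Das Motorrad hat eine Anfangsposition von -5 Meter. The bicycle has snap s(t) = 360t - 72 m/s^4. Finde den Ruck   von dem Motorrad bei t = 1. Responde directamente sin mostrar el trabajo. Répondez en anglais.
At t = 1, j = -30.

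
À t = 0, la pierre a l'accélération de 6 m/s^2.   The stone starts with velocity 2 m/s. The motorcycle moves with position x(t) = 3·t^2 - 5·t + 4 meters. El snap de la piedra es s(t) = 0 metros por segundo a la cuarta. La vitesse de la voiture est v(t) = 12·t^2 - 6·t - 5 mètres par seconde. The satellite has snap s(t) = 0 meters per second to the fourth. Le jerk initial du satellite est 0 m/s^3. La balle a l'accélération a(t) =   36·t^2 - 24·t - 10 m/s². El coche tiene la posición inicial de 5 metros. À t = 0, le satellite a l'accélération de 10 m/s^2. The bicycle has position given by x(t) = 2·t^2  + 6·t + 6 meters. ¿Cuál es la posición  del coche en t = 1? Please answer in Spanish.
Para resolver esto, necesitamos tomar 1 antiderivada de nuestra ecuación de la velocidad v(t) = 12·t^2 - 6·t - 5. La antiderivada de la velocidad es la posición. Usando x(0) = 5, obtenemos x(t) = 4·t^3 - 3·t^2 - 5·t + 5. De la ecuación de la posición x(t) = 4·t^3 - 3·t^2 - 5·t + 5, sustituimos t = 1 para obtener x = 1.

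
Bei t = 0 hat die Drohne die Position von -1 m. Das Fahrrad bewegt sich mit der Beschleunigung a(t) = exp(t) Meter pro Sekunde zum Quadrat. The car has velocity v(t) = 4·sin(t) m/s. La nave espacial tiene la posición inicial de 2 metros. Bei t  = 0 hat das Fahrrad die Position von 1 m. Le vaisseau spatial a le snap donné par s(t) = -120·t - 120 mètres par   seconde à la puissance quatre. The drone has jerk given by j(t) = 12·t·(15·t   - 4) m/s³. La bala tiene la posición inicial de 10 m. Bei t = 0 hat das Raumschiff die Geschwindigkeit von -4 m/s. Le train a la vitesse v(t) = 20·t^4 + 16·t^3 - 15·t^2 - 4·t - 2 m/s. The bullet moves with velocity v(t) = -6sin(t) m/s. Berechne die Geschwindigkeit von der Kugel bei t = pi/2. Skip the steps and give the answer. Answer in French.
La vitesse à t = pi/2 est v = -6.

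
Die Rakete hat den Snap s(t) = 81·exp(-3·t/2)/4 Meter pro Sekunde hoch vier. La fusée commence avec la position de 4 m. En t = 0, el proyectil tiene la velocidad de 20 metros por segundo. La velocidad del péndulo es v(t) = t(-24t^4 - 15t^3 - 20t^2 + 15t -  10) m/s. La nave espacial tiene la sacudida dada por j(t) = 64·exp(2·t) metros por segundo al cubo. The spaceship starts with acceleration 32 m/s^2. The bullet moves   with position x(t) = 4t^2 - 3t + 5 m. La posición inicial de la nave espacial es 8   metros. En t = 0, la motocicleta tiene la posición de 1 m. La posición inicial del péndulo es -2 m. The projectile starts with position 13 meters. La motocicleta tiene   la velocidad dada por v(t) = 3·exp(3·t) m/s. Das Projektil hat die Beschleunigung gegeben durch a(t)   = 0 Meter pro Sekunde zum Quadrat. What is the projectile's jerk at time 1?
Starting from acceleration a(t) = 0, we take 1 derivative. The derivative of acceleration gives jerk: j(t) = 0. Using j(t) = 0 and substituting t = 1, we find j = 0.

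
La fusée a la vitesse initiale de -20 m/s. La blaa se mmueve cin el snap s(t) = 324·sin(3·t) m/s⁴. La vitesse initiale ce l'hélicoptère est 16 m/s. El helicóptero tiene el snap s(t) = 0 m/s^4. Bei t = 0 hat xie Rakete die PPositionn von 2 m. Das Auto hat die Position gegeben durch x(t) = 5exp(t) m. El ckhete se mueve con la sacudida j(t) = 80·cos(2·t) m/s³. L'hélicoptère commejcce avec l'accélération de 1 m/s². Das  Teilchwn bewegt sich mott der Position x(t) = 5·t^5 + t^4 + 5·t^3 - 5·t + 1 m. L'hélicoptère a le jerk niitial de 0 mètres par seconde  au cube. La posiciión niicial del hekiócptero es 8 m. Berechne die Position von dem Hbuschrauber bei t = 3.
Ausgehend von dem Snap s(t) = 0, nehmen wir 4 Stammfunktionen. Mit ∫s(t)dt und Anwendung von j(0) = 0, finden wir j(t) = 0. Die Stammfunktion von dem Ruck ist die Beschleunigung. Mit a(0) = 1 erhalten wir a(t) = 1. Die Stammfunktion von der Beschleunigung ist die Geschwindigkeit. Mit v(0) = 16 erhalten wir v(t) = t + 16. Mit ∫v(t)dt und Anwendung von x(0) = 8, finden wir x(t) = t^2/2 + 16·t + 8. Mit x(t) = t^2/2 + 16·t + 8 und Einsetzen von t = 3, finden wir x = 121/2.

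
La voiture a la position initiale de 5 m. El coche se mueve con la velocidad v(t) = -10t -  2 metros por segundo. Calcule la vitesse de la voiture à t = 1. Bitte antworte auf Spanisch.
Usando v(t) = -10·t - 2 y sustituyendo t = 1, encontramos v = -12.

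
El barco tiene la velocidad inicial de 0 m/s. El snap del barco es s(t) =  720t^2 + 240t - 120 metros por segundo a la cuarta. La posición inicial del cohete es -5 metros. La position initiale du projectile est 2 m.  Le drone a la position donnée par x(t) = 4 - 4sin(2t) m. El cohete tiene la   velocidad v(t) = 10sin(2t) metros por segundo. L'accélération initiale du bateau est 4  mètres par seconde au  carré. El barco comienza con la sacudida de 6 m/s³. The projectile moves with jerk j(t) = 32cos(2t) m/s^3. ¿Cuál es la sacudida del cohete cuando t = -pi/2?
Debemos derivar nuestra ecuación de la velocidad v(t) = 10·sin(2·t) 2 veces. Derivando la velocidad, obtenemos la aceleración: a(t) = 20·cos(2·t). La derivada de la aceleración da la sacudida: j(t) = -40·sin(2·t). Usando j(t) = -40·sin(2·t) y sustituyendo t = -pi/2, encontramos j = 0.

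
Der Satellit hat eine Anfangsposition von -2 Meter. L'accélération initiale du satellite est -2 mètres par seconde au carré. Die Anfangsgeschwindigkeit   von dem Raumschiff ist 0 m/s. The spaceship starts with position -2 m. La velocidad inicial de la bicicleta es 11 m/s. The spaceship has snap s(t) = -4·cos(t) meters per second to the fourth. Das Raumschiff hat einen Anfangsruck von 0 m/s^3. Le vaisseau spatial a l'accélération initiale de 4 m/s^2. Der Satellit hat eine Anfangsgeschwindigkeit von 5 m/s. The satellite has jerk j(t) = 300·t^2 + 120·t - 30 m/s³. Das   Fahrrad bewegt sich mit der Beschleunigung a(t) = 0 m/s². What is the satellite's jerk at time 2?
We have jerk j(t) = 300·t^2 + 120·t - 30. Substituting t = 2: j(2) = 1410.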